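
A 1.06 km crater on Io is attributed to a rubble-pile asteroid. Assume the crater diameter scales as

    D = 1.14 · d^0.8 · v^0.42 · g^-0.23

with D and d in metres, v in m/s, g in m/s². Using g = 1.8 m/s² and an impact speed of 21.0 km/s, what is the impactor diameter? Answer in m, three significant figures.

Rearranging for d: d = [D / (1.14 · 21000^0.42 · 1.8^-0.23)]^(1/0.8).
D = 1060 m.
21000^0.42 = 65.36
1.8^-0.23 = 0.8735
Denominator = 1.14 × 65.36 × 0.8735 = 65.08
D / 65.08 = 1060 / 65.08 = 16.29
d = 16.29^(1/0.8) = 16.29^1.25 = 32.73 m

d ≈ 32.7 m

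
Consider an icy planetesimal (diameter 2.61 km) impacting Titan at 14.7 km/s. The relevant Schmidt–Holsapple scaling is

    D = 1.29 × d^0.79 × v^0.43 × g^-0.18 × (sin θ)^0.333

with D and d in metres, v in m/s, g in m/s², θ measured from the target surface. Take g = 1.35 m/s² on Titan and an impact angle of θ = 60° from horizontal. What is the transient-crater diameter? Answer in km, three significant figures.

D ≈ 36.1 km

In SI units: d = 2610 m, v = 14700 m/s.
d^0.79 = 2610^0.79 = 500.2
v^0.43 = 14700^0.43 = 61.94
g^-0.18 = 1.35^-0.18 = 0.9474
(sin 60°)^0.333 = 0.8660^0.333 = 0.9532
D = 1.29 × 500.2 × 61.94 × 0.9474 × 0.9532 = 36093 m
   = 36.09 km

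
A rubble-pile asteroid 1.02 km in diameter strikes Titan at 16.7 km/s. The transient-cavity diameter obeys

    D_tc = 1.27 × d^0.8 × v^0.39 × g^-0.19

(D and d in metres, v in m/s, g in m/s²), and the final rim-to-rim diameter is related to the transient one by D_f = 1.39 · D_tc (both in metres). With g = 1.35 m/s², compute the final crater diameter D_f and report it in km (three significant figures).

D_f ≈ 18.9 km

In SI: d = 1020 m, v = 16700 m/s.
d^0.8 = 1020^0.8 = 255.2
v^0.39 = 16700^0.39 = 44.35
g^-0.19 = 1.35^-0.19 = 0.9446
D_tc = 1.27 × 255.2 × 44.35 × 0.9446 = 13580 m
D_f = 1.39 × 13580 = 18876 m
     = 18.88 km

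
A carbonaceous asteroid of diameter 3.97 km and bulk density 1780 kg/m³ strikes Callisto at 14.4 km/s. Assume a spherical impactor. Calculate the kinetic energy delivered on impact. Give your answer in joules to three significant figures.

d = 3970 m; v = 14400 m/s.
Mass m = (π/6) ρ d³ = (π/6) × 1780 × (3970)³ = 5.832 × 10^13 kg
E = ½ m v² = 0.5 × 5.832 × 10^13 × (14400)² = 6.047 × 10^21 J

E ≈ 6.05 × 10^21 J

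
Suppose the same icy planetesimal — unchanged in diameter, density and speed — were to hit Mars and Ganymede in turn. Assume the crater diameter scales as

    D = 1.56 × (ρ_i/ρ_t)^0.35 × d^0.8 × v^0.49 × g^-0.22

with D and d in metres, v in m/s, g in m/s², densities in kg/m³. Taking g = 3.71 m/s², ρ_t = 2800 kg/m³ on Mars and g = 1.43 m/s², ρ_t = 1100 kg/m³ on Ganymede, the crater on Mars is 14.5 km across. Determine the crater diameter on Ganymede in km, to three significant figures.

D ≈ 24.8 km

The impactor-only factors (d, v, ρ_i) cancel in the ratio, leaving D_Ganymede/D_Mars = (g_Ganymede/g_Mars)^-0.22 · (ρ_t,Mars/ρ_t,Ganymede)^0.35.
(1.43/3.71)^-0.22 = 0.3854^-0.22 = 1.233
(2800/1100)^0.35 = 2.545^0.35 = 1.387
Ratio = 1.233 × 1.387 = 1.710
D_Ganymede = 1.710 × 14.5 km = 24.8 km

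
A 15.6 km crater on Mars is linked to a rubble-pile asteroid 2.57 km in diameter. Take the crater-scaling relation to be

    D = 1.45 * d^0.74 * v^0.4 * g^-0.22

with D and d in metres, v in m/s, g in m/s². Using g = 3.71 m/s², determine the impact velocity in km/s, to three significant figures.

Rearranging for v: v = [D / (1.45 · 2570^0.74 · 3.71^-0.22)]^(1/0.4).
D = 15600 m.
2570^0.74 = 333.7
3.71^-0.22 = 0.7494
Denominator = 1.45 × 333.7 × 0.7494 = 362.6
D / 362.6 = 15600 / 362.6 = 43.02
v = 43.02^(1/0.4) = 43.02^2.5 = 12139 m/s

v ≈ 12.1 km/s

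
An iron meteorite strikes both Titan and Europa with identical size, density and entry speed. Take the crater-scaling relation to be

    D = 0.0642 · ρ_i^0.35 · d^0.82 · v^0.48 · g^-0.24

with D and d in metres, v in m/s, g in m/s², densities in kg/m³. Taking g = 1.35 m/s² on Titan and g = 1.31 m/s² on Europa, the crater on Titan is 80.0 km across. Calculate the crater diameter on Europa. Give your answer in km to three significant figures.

All impactor-dependent factors cancel in the ratio, leaving D_Europa/D_Titan = (g_Europa/g_Titan)^-0.24.
(1.31/1.35)^-0.24 = 0.9704^-0.24 = 1.007
D_Europa = 1.007 × 80.0 km = 80.6 km

D ≈ 80.6 km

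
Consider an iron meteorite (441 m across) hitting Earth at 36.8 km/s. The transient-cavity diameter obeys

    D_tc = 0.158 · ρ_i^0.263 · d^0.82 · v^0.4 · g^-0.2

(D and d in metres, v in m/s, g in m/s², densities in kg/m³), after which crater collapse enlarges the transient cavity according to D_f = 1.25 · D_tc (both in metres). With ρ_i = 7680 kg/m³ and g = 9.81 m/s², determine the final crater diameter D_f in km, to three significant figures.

v = 36800 m/s.
ρ_i^0.263 = 7680^0.263 = 10.52
d^0.82 = 441^0.82 = 147.4
v^0.4 = 36800^0.4 = 67.04
g^-0.2 = 9.81^-0.2 = 0.6334
D_tc = 0.158 × 10.52 × 147.4 × 67.04 × 0.6334 = 10400 m
D_f = 1.25 × 10400 = 13000 m
     = 13.00 km

D_f ≈ 13.0 km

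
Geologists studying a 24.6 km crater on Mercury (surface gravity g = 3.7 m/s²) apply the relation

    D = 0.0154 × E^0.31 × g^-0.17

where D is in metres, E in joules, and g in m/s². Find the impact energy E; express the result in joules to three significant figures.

E ≈ 2.10 × 10^20 J

Rearranging: E = [D / (0.0154 · g^-0.17)]^(1/0.31).
D = 24600 m.
g^-0.17 = 3.7^-0.17 = 0.8006
D / (0.0154 × 0.8006) = 24600 / (0.01233) = 1.995 × 10^6
E = (1.995 × 10^6)^3.2258 = 2.101 × 10^20 J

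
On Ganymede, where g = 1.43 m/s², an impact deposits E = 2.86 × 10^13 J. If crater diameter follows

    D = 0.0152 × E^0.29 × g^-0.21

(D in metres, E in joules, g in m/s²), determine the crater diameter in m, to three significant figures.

E^0.29 = (2.86 × 10^13)^0.29 = 7.986 × 10^3
g^-0.21 = 1.43^-0.21 = 0.9276
D = 0.0152 × 7.986 × 10^3 × 0.9276 = 112.6 m

D ≈ 113 m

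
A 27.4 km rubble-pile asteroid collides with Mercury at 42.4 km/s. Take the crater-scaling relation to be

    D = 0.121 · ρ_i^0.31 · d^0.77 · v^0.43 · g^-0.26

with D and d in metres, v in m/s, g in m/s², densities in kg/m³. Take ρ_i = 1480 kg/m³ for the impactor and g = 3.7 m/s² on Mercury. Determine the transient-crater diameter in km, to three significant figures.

D ≈ 211 km

In SI units: d = 27400 m, v = 42400 m/s.
ρ_i^0.31 = 1480^0.31 = 9.611
d^0.77 = 27400^0.77 = 2613
v^0.43 = 42400^0.43 = 97.67
g^-0.26 = 3.7^-0.26 = 0.7117
D = 0.121 × 9.611 × 2613 × 97.67 × 0.7117 = 2.112 × 10^5 m
   = 211.2 km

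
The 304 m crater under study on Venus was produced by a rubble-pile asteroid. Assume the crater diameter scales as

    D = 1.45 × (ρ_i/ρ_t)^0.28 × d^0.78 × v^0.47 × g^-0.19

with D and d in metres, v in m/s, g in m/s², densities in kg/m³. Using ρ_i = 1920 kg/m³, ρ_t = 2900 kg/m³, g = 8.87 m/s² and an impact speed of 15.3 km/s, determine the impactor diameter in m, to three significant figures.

d ≈ 5.62 m

Rearranging for d: d = [D / (1.45 · (1920/2900)^0.28 · 15300^0.47 · 8.87^-0.19)]^(1/0.78).
(1920/2900)^0.28 = 0.8909
15300^0.47 = 92.64
8.87^-0.19 = 0.6605
Denominator = 1.45 × 0.8909 × 92.64 × 0.6605 = 79.04
D / 79.04 = 304 / 79.04 = 3.846
d = 3.846^(1/0.78) = 3.846^1.2821 = 5.624 m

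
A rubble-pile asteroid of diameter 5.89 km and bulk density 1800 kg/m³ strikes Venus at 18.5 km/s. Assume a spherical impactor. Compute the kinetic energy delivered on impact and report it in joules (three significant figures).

E ≈ 3.30 × 10^22 J

d = 5890 m; v = 18500 m/s.
Mass m = (π/6) ρ d³ = (π/6) × 1800 × (5890)³ = 1.926 × 10^14 kg
E = ½ m v² = 0.5 × 1.926 × 10^14 × (18500)² = 3.296 × 10^22 J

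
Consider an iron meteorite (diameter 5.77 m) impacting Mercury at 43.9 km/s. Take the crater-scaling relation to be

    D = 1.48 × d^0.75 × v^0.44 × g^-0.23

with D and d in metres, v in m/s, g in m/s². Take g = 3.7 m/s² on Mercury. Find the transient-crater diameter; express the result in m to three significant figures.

D ≈ 450 m

In SI units: v = 43900 m/s.
d^0.75 = 5.77^0.75 = 3.723
v^0.44 = 43900^0.44 = 110.3
g^-0.23 = 3.7^-0.23 = 0.7401
D = 1.48 × 3.723 × 110.3 × 0.7401 = 449.8 m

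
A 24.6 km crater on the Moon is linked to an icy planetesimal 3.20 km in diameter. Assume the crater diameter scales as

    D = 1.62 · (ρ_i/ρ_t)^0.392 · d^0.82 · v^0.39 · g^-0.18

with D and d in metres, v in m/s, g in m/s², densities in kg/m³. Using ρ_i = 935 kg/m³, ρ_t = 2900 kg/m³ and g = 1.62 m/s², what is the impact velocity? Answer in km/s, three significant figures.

Rearranging for v: v = [D / (1.62 · (935/2900)^0.392 · 3200^0.82 · 1.62^-0.18)]^(1/0.39).
D = 24600 m.
(935/2900)^0.392 = 0.6416
3200^0.82 = 748.6
1.62^-0.18 = 0.9168
Denominator = 1.62 × 0.6416 × 748.6 × 0.9168 = 713.4
D / 713.4 = 24600 / 713.4 = 34.48
v = 34.48^(1/0.39) = 34.48^2.5641 = 8759 m/s

v ≈ 8.76 km/s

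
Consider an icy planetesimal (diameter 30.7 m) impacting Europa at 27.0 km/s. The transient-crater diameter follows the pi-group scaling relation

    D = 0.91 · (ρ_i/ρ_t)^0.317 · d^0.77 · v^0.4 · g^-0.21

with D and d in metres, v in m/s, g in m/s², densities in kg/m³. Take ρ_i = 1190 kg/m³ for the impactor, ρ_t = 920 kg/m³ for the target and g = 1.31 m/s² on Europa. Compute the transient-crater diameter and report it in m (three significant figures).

D ≈ 772 m

In SI units: v = 27000 m/s.
(ρ_i/ρ_t)^0.317 = (1190/920)^0.317 = 1.085
d^0.77 = 30.7^0.77 = 13.97
v^0.4 = 27000^0.4 = 59.23
g^-0.21 = 1.31^-0.21 = 0.9449
D = 0.91 × 1.085 × 13.97 × 59.23 × 0.9449 = 772.0 m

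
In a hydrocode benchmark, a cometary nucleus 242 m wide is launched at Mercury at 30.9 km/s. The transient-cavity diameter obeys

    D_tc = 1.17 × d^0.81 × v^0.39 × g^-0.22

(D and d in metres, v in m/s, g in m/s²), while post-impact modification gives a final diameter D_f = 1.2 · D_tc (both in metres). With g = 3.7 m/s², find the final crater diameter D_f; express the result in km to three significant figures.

D_f ≈ 5.06 km

v = 30900 m/s.
d^0.81 = 242^0.81 = 85.29
v^0.39 = 30900^0.39 = 56.37
g^-0.22 = 3.7^-0.22 = 0.7499
D_tc = 1.17 × 85.29 × 56.37 × 0.7499 = 4218 m
D_f = 1.2 × 4218 = 5062 m
     = 5.062 km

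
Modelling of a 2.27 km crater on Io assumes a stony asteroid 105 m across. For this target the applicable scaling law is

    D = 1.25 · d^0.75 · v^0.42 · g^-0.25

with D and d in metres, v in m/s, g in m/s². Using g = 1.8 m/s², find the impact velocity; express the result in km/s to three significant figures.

v ≈ 20.1 km/s

Rearranging for v: v = [D / (1.25 · 105^0.75 · 1.8^-0.25)]^(1/0.42).
D = 2270 m.
105^0.75 = 32.80
1.8^-0.25 = 0.8633
Denominator = 1.25 × 32.80 × 0.8633 = 35.40
D / 35.40 = 2270 / 35.40 = 64.12
v = 64.12^(1/0.42) = 64.12^2.381 = 20066 m/s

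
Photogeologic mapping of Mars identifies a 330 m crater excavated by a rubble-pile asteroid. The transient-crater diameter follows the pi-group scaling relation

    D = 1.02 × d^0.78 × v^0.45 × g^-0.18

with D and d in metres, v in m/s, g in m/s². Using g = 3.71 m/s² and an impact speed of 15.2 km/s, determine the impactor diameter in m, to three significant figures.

Rearranging for d: d = [D / (1.02 · 15200^0.45 · 3.71^-0.18)]^(1/0.78).
15200^0.45 = 76.18
3.71^-0.18 = 0.7898
Denominator = 1.02 × 76.18 × 0.7898 = 61.37
D / 61.37 = 330 / 61.37 = 5.377
d = 5.377^(1/0.78) = 5.377^1.2821 = 8.642 m

d ≈ 8.64 m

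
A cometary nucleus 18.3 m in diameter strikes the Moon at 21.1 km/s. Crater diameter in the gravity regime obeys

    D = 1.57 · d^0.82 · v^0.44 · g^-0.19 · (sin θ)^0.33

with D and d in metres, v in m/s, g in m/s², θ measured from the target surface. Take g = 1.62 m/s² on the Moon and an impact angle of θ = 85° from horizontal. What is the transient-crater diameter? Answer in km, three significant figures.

D ≈ 1.24 km

In SI units: v = 21100 m/s.
d^0.82 = 18.3^0.82 = 10.84
v^0.44 = 21100^0.44 = 79.93
g^-0.19 = 1.62^-0.19 = 0.9124
(sin 85°)^0.33 = 0.9962^0.33 = 0.9987
D = 1.57 × 10.84 × 79.93 × 0.9124 × 0.9987 = 1240 m
   = 1.240 km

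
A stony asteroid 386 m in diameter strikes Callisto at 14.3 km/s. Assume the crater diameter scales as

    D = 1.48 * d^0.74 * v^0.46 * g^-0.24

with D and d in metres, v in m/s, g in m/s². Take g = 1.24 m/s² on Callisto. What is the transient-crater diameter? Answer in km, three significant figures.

D ≈ 9.41 km

In SI units: v = 14300 m/s.
d^0.74 = 386^0.74 = 82.05
v^0.46 = 14300^0.46 = 81.56
g^-0.24 = 1.24^-0.24 = 0.9497
D = 1.48 × 82.05 × 81.56 × 0.9497 = 9406 m
   = 9.406 km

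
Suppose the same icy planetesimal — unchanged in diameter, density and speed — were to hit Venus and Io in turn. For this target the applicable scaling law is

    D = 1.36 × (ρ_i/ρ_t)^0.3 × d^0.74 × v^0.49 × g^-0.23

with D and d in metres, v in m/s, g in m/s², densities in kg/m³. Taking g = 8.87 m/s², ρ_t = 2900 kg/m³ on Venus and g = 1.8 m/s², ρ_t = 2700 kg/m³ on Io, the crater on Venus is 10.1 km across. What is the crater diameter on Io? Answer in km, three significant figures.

The impactor-only factors (d, v, ρ_i) cancel in the ratio, leaving D_Io/D_Venus = (g_Io/g_Venus)^-0.23 · (ρ_t,Venus/ρ_t,Io)^0.3.
(1.8/8.87)^-0.23 = 0.2029^-0.23 = 1.443
(2900/2700)^0.3 = 1.074^0.3 = 1.022
Ratio = 1.443 × 1.022 = 1.475
D_Io = 1.475 × 10.1 km = 14.9 km

D ≈ 14.9 km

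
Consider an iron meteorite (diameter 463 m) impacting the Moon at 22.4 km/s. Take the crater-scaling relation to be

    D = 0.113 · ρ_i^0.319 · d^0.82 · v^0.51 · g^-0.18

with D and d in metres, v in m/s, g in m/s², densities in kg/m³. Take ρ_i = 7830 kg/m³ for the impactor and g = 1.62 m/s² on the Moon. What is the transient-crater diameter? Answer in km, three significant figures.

In SI units: v = 22400 m/s.
ρ_i^0.319 = 7830^0.319 = 17.46
d^0.82 = 463^0.82 = 153.4
v^0.51 = 22400^0.51 = 165.4
g^-0.18 = 1.62^-0.18 = 0.9168
D = 0.113 × 17.46 × 153.4 × 165.4 × 0.9168 = 45894 m
   = 45.89 km

D ≈ 45.9 km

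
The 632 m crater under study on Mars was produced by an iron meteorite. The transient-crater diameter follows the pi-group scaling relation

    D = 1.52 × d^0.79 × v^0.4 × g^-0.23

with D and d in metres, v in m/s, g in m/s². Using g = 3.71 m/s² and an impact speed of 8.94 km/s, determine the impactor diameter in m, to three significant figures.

d ≈ 30.2 m

Rearranging for d: d = [D / (1.52 · 8940^0.4 · 3.71^-0.23)]^(1/0.79).
8940^0.4 = 38.07
3.71^-0.23 = 0.7397
Denominator = 1.52 × 38.07 × 0.7397 = 42.80
D / 42.80 = 632 / 42.80 = 14.77
d = 14.77^(1/0.79) = 14.77^1.2658 = 30.21 m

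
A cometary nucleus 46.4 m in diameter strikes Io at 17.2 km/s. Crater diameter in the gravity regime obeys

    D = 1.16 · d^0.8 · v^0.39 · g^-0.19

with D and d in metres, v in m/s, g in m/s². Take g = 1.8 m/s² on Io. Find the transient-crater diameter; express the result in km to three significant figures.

In SI units: v = 17200 m/s.
d^0.8 = 46.4^0.8 = 21.54
v^0.39 = 17200^0.39 = 44.86
g^-0.19 = 1.8^-0.19 = 0.8943
D = 1.16 × 21.54 × 44.86 × 0.8943 = 1002 m
   = 1.002 km

D ≈ 1.00 km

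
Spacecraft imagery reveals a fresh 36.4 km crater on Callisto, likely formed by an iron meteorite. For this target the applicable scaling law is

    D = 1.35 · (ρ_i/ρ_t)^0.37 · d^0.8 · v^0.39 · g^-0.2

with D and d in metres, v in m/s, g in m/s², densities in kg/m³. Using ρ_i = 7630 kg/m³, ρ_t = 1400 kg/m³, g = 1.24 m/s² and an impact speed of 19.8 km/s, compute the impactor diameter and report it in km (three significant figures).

Rearranging for d: d = [D / (1.35 · (7630/1400)^0.37 · 19800^0.39 · 1.24^-0.2)]^(1/0.8).
D = 36400 m.
(7630/1400)^0.37 = 1.873
19800^0.39 = 47.39
1.24^-0.2 = 0.9579
Denominator = 1.35 × 1.873 × 47.39 × 0.9579 = 114.8
D / 114.8 = 36400 / 114.8 = 317.1
d = 317.1^(1/0.8) = 317.1^1.25 = 1338 m

d ≈ 1.34 km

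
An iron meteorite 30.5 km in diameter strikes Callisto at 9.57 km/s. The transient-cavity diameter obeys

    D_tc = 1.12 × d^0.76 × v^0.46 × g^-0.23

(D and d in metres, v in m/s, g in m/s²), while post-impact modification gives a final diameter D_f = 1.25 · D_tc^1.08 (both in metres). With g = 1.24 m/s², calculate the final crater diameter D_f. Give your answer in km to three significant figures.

In SI: d = 30500 m, v = 9570 m/s.
d^0.76 = 30500^0.76 = 2559
v^0.46 = 9570^0.46 = 67.80
g^-0.23 = 1.24^-0.23 = 0.9517
D_tc = 1.12 × 2559 × 67.80 × 0.9517 = 1.849 × 10^5 m
D_f = 1.25 × (1.849 × 10^5)^1.08 = 6.098 × 10^5 m
     = 609.8 km

D_f ≈ 610 km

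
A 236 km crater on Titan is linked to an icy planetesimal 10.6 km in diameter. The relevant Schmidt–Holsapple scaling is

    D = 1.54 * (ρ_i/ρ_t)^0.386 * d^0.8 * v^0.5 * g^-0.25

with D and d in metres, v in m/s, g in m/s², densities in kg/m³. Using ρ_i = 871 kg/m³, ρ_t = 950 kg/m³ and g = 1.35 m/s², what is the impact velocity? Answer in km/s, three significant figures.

v ≈ 10.6 km/s

Rearranging for v: v = [D / (1.54 · (871/950)^0.386 · 10600^0.8 · 1.35^-0.25)]^(1/0.5).
D = 236000 m.
(871/950)^0.386 = 0.9670
10600^0.8 = 1661
1.35^-0.25 = 0.9277
Denominator = 1.54 × 0.9670 × 1661 × 0.9277 = 2295
D / 2295 = 236000 / 2295 = 102.8
v = 102.8^(1/0.5) = 102.8^2 = 10568 m/s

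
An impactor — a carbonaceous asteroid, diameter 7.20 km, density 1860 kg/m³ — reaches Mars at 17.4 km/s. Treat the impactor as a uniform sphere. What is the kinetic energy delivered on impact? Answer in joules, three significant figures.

E ≈ 5.50 × 10^22 J

d = 7200 m; v = 17400 m/s.
Mass m = (π/6) ρ d³ = (π/6) × 1860 × (7200)³ = 3.635 × 10^14 kg
E = ½ m v² = 0.5 × 3.635 × 10^14 × (17400)² = 5.503 × 10^22 J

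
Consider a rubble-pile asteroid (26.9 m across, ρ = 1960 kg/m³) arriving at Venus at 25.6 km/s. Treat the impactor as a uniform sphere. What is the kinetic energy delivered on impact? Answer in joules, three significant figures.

E ≈ 6.55 × 10^15 J

v = 25600 m/s.
Mass m = (π/6) ρ d³ = (π/6) × 1960 × (26.9)³ = 1.998 × 10^7 kg
E = ½ m v² = 0.5 × 1.998 × 10^7 × (25600)² = 6.547 × 10^15 J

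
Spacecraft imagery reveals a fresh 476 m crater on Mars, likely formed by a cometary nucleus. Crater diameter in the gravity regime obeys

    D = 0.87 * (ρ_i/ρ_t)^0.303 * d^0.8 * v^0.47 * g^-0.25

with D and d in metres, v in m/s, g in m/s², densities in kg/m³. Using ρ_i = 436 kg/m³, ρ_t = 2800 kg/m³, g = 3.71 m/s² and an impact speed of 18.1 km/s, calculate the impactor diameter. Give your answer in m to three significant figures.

Rearranging for d: d = [D / (0.87 · (436/2800)^0.303 · 18100^0.47 · 3.71^-0.25)]^(1/0.8).
(436/2800)^0.303 = 0.5692
18100^0.47 = 100.3
3.71^-0.25 = 0.7205
Denominator = 0.87 × 0.5692 × 100.3 × 0.7205 = 35.79
D / 35.79 = 476 / 35.79 = 13.30
d = 13.30^(1/0.8) = 13.30^1.25 = 25.40 m

d ≈ 25.4 m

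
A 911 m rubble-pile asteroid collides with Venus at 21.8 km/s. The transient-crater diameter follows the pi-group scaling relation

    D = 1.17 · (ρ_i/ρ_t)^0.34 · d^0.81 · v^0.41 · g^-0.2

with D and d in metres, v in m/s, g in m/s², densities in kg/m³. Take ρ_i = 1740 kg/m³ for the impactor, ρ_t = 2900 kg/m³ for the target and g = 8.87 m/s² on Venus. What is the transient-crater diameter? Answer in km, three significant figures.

In SI units: v = 21800 m/s.
(ρ_i/ρ_t)^0.34 = (1740/2900)^0.34 = 0.8406
d^0.81 = 911^0.81 = 249.6
v^0.41 = 21800^0.41 = 60.09
g^-0.2 = 8.87^-0.2 = 0.6463
D = 1.17 × 0.8406 × 249.6 × 60.09 × 0.6463 = 9534 m
   = 9.534 km

D ≈ 9.53 km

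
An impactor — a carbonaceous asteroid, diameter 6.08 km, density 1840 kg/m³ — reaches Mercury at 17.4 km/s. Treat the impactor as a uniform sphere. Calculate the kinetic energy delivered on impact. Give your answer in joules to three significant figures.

d = 6080 m; v = 17400 m/s.
Mass m = (π/6) ρ d³ = (π/6) × 1840 × (6080)³ = 2.165 × 10^14 kg
E = ½ m v² = 0.5 × 2.165 × 10^14 × (17400)² = 3.277 × 10^22 J

E ≈ 3.28 × 10^22 J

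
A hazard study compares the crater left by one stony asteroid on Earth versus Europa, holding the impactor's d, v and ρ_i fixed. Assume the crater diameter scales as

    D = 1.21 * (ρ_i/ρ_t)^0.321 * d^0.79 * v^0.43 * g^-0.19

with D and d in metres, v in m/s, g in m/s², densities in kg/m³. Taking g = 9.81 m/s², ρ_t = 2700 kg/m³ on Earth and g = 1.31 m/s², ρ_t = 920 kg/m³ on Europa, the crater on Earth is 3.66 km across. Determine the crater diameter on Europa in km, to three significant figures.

The impactor-only factors (d, v, ρ_i) cancel in the ratio, leaving D_Europa/D_Earth = (g_Europa/g_Earth)^-0.19 · (ρ_t,Earth/ρ_t,Europa)^0.321.
(1.31/9.81)^-0.19 = 0.1335^-0.19 = 1.466
(2700/920)^0.321 = 2.935^0.321 = 1.413
Ratio = 1.466 × 1.413 = 2.071
D_Europa = 2.071 × 3.66 km = 7.58 km

D ≈ 7.58 km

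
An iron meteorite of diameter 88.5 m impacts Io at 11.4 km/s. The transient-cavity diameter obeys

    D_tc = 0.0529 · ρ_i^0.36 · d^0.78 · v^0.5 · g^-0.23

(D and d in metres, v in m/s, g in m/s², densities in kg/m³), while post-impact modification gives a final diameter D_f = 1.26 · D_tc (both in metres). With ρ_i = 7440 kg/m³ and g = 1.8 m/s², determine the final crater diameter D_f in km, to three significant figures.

D_f ≈ 5.08 km

v = 11400 m/s.
ρ_i^0.36 = 7440^0.36 = 24.76
d^0.78 = 88.5^0.78 = 33.01
v^0.5 = 11400^0.5 = 106.8
g^-0.23 = 1.8^-0.23 = 0.8735
D_tc = 0.0529 × 24.76 × 33.01 × 106.8 × 0.8735 = 4034 m
D_f = 1.26 × 4034 = 5083 m
     = 5.083 km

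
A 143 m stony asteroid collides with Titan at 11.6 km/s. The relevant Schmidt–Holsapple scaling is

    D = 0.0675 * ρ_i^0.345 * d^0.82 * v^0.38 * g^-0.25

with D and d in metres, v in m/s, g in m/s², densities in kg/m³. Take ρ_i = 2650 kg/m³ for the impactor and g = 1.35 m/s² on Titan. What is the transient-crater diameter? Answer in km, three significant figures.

In SI units: v = 11600 m/s.
ρ_i^0.345 = 2650^0.345 = 15.17
d^0.82 = 143^0.82 = 58.53
v^0.38 = 11600^0.38 = 35.03
g^-0.25 = 1.35^-0.25 = 0.9277
D = 0.0675 × 15.17 × 58.53 × 35.03 × 0.9277 = 1948 m
   = 1.948 km

D ≈ 1.95 km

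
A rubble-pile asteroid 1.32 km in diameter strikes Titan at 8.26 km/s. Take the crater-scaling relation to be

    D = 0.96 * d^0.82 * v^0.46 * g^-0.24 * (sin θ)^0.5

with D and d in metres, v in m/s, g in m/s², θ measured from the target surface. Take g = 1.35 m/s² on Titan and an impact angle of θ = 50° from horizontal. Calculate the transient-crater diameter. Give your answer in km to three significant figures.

D ≈ 17.9 km

In SI units: d = 1320 m, v = 8260 m/s.
d^0.82 = 1320^0.82 = 362.1
v^0.46 = 8260^0.46 = 63.36
g^-0.24 = 1.35^-0.24 = 0.9305
(sin 50°)^0.5 = 0.7660^0.5 = 0.8752
D = 0.96 × 362.1 × 63.36 × 0.9305 × 0.8752 = 17937 m
   = 17.94 km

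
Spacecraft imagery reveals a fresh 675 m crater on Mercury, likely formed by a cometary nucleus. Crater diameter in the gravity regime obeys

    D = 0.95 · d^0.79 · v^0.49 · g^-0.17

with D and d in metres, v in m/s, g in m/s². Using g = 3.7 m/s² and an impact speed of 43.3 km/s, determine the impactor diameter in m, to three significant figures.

d ≈ 7.18 m

Rearranging for d: d = [D / (0.95 · 43300^0.49 · 3.7^-0.17)]^(1/0.79).
43300^0.49 = 187.0
3.7^-0.17 = 0.8006
Denominator = 0.95 × 187.0 × 0.8006 = 142.2
D / 142.2 = 675 / 142.2 = 4.747
d = 4.747^(1/0.79) = 4.747^1.2658 = 7.181 m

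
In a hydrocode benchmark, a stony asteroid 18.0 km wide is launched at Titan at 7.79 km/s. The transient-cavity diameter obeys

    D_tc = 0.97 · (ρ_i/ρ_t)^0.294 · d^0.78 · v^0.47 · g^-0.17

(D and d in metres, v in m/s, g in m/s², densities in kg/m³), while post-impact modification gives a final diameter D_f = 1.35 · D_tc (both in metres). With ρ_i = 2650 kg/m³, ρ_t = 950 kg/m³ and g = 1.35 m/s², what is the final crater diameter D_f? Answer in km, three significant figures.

D_f ≈ 237 km

In SI: d = 18000 m, v = 7790 m/s.
(ρ_i/ρ_t)^0.294 = (2650/950)^0.294 = 1.352
d^0.78 = 18000^0.78 = 2085
v^0.47 = 7790^0.47 = 67.46
g^-0.17 = 1.35^-0.17 = 0.9503
D_tc = 0.97 × 1.352 × 2085 × 67.46 × 0.9503 = 1.753 × 10^5 m
D_f = 1.35 × 1.753 × 10^5 = 2.367 × 10^5 m
     = 236.7 km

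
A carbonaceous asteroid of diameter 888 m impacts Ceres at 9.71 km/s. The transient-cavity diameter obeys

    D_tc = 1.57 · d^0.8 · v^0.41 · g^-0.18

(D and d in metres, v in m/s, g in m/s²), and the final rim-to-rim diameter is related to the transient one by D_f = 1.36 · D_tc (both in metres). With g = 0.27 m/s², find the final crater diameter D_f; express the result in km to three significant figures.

v = 9710 m/s.
d^0.8 = 888^0.8 = 228.4
v^0.41 = 9710^0.41 = 43.13
g^-0.18 = 0.27^-0.18 = 1.266
D_tc = 1.57 × 228.4 × 43.13 × 1.266 = 19580 m
D_f = 1.36 × 19580 = 26629 m
     = 26.63 km

D_f ≈ 26.6 km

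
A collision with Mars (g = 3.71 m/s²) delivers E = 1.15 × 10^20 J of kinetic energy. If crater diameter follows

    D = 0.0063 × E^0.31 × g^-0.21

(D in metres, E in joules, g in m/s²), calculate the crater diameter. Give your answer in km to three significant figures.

D ≈ 7.92 km

E^0.31 = (1.15 × 10^20)^0.31 = 1.655 × 10^6
g^-0.21 = 3.71^-0.21 = 0.7593
D = 0.0063 × 1.655 × 10^6 × 0.7593 = 7917 m
   = 7.917 km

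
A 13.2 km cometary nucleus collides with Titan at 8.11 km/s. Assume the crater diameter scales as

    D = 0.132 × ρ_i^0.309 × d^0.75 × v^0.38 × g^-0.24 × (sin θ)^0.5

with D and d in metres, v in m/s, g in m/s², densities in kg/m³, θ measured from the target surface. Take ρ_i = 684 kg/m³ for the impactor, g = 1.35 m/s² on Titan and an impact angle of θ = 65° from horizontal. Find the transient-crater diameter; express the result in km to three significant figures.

In SI units: d = 13200 m, v = 8110 m/s.
ρ_i^0.309 = 684^0.309 = 7.517
d^0.75 = 13200^0.75 = 1231
v^0.38 = 8110^0.38 = 30.58
g^-0.24 = 1.35^-0.24 = 0.9305
(sin 65°)^0.5 = 0.9063^0.5 = 0.9520
D = 0.132 × 7.517 × 1231 × 30.58 × 0.9305 × 0.9520 = 33088 m
   = 33.09 km

D ≈ 33.1 km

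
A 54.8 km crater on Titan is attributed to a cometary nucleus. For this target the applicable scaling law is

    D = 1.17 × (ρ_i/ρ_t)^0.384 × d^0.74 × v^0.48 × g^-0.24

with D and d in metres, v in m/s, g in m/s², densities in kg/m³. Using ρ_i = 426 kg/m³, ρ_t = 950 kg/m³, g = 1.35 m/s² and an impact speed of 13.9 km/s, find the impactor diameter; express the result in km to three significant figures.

d ≈ 7.04 km

Rearranging for d: d = [D / (1.17 · (426/950)^0.384 · 13900^0.48 · 1.35^-0.24)]^(1/0.74).
D = 54800 m.
(426/950)^0.384 = 0.7349
13900^0.48 = 97.42
1.35^-0.24 = 0.9305
Denominator = 1.17 × 0.7349 × 97.42 × 0.9305 = 77.94
D / 77.94 = 54800 / 77.94 = 703.1
d = 703.1^(1/0.74) = 703.1^1.3514 = 7038 m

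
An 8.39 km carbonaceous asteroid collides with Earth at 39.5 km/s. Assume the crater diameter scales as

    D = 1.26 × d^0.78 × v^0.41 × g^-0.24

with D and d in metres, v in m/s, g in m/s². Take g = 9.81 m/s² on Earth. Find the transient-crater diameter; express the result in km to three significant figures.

In SI units: d = 8390 m, v = 39500 m/s.
d^0.78 = 8390^0.78 = 1150
v^0.41 = 39500^0.41 = 76.67
g^-0.24 = 9.81^-0.24 = 0.5781
D = 1.26 × 1150 × 76.67 × 0.5781 = 64224 m
   = 64.22 km

D ≈ 64.2 km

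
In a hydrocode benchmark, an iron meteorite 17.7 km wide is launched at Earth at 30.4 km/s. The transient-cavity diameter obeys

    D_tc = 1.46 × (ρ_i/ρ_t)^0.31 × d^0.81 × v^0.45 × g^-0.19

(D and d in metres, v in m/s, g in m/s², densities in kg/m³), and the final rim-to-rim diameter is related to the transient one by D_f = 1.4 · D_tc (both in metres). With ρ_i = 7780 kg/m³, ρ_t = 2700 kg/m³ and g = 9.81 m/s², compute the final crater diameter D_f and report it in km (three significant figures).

In SI: d = 17700 m, v = 30400 m/s.
(ρ_i/ρ_t)^0.31 = (7780/2700)^0.31 = 1.388
d^0.81 = 17700^0.81 = 2760
v^0.45 = 30400^0.45 = 104.1
g^-0.19 = 9.81^-0.19 = 0.6480
D_tc = 1.46 × 1.388 × 2760 × 104.1 × 0.6480 = 3.773 × 10^5 m
D_f = 1.4 × 3.773 × 10^5 = 5.282 × 10^5 m
     = 528.2 km

D_f ≈ 528 km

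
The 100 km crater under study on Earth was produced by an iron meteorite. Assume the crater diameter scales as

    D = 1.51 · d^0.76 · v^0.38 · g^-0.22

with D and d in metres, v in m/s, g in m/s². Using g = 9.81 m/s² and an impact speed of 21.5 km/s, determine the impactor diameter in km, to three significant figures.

d ≈ 29.1 km

Rearranging for d: d = [D / (1.51 · 21500^0.38 · 9.81^-0.22)]^(1/0.76).
D = 100000 m.
21500^0.38 = 44.29
9.81^-0.22 = 0.6051
Denominator = 1.51 × 44.29 × 0.6051 = 40.47
D / 40.47 = 100000 / 40.47 = 2471
d = 2471^(1/0.76) = 2471^1.3158 = 29130 m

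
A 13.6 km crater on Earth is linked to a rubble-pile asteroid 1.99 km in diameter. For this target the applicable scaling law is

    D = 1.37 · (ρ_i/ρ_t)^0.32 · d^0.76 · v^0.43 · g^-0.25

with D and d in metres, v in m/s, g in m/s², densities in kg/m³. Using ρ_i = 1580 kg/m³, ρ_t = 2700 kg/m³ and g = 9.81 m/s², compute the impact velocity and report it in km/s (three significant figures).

v ≈ 16.4 km/s

Rearranging for v: v = [D / (1.37 · (1580/2700)^0.32 · 1990^0.76 · 9.81^-0.25)]^(1/0.43).
D = 13600 m.
(1580/2700)^0.32 = 0.8424
1990^0.76 = 321.5
9.81^-0.25 = 0.5650
Denominator = 1.37 × 0.8424 × 321.5 × 0.5650 = 209.6
D / 209.6 = 13600 / 209.6 = 64.89
v = 64.89^(1/0.43) = 64.89^2.3256 = 16383 m/s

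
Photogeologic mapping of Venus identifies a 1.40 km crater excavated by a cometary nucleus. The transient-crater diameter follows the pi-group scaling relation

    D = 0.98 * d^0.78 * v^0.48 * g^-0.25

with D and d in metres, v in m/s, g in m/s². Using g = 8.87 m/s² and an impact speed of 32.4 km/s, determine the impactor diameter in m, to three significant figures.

Rearranging for d: d = [D / (0.98 · 32400^0.48 · 8.87^-0.25)]^(1/0.78).
D = 1400 m.
32400^0.48 = 146.2
8.87^-0.25 = 0.5795
Denominator = 0.98 × 146.2 × 0.5795 = 83.03
D / 83.03 = 1400 / 83.03 = 16.86
d = 16.86^(1/0.78) = 16.86^1.2821 = 37.41 m

d ≈ 37.4 m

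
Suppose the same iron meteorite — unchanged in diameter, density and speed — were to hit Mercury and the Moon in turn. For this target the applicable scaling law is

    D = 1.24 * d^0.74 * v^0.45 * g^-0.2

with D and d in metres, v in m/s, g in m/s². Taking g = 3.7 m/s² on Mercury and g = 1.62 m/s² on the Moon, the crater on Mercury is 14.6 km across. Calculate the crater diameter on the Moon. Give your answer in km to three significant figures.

All impactor-dependent factors cancel in the ratio, leaving D_Moon/D_Mercury = (g_Moon/g_Mercury)^-0.2.
(1.62/3.7)^-0.2 = 0.4378^-0.2 = 1.180
D_Moon = 1.180 × 14.6 km = 17.2 km

D ≈ 17.2 km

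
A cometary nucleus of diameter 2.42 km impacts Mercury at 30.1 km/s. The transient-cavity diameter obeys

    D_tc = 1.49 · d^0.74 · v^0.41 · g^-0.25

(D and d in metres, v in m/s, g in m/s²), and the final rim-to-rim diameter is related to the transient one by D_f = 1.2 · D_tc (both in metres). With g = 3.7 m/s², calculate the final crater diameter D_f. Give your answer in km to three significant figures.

D_f ≈ 28.2 km

In SI: d = 2420 m, v = 30100 m/s.
d^0.74 = 2420^0.74 = 319.2
v^0.41 = 30100^0.41 = 68.58
g^-0.25 = 3.7^-0.25 = 0.7210
D_tc = 1.49 × 319.2 × 68.58 × 0.7210 = 23520 m
D_f = 1.2 × 23520 = 28224 m
     = 28.22 km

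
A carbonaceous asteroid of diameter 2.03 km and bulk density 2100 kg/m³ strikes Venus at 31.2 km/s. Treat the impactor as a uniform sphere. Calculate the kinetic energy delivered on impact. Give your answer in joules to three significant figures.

E ≈ 4.48 × 10^21 J

d = 2030 m; v = 31200 m/s.
Mass m = (π/6) ρ d³ = (π/6) × 2100 × (2030)³ = 9.198 × 10^12 kg
E = ½ m v² = 0.5 × 9.198 × 10^12 × (31200)² = 4.477 × 10^21 J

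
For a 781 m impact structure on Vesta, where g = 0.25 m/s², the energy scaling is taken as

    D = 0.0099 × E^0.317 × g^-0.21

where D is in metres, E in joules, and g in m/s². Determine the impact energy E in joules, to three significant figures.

E ≈ 1.12 × 10^15 J

Rearranging: E = [D / (0.0099 · g^-0.21)]^(1/0.317).
g^-0.21 = 0.25^-0.21 = 1.338
D / (0.0099 × 1.338) = 781 / (0.01325) = 5.894 × 10^4
E = (5.894 × 10^4)^3.1546 = 1.119 × 10^15 J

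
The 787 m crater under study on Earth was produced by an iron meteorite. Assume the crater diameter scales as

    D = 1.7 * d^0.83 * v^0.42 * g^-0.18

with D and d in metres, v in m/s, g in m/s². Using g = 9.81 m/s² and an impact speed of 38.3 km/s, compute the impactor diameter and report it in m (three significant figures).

Rearranging for d: d = [D / (1.7 · 38300^0.42 · 9.81^-0.18)]^(1/0.83).
38300^0.42 = 84.13
9.81^-0.18 = 0.6630
Denominator = 1.7 × 84.13 × 0.6630 = 94.82
D / 94.82 = 787 / 94.82 = 8.300
d = 8.300^(1/0.83) = 8.300^1.2048 = 12.80 m

d ≈ 12.8 m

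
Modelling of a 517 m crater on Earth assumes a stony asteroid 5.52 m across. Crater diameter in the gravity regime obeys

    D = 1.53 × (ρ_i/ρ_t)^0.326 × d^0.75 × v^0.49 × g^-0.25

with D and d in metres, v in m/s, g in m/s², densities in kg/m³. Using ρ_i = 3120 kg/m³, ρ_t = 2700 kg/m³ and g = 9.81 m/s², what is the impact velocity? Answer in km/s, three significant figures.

v ≈ 30.9 km/s

Rearranging for v: v = [D / (1.53 · (3120/2700)^0.326 · 5.52^0.75 · 9.81^-0.25)]^(1/0.49).
(3120/2700)^0.326 = 1.048
5.52^0.75 = 3.601
9.81^-0.25 = 0.5650
Denominator = 1.53 × 1.048 × 3.601 × 0.5650 = 3.262
D / 3.262 = 517 / 3.262 = 158.5
v = 158.5^(1/0.49) = 158.5^2.0408 = 30890 m/s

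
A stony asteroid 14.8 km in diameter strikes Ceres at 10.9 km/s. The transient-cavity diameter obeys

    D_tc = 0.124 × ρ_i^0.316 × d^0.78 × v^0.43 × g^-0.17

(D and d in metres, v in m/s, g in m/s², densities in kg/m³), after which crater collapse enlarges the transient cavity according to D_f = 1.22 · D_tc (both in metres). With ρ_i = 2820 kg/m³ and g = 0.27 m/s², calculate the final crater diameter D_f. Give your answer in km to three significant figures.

D_f ≈ 227 km

In SI: d = 14800 m, v = 10900 m/s.
ρ_i^0.316 = 2820^0.316 = 12.31
d^0.78 = 14800^0.78 = 1790
v^0.43 = 10900^0.43 = 54.46
g^-0.17 = 0.27^-0.17 = 1.249
D_tc = 0.124 × 12.31 × 1790 × 54.46 × 1.249 = 1.859 × 10^5 m
D_f = 1.22 × 1.859 × 10^5 = 2.268 × 10^5 m
     = 226.8 km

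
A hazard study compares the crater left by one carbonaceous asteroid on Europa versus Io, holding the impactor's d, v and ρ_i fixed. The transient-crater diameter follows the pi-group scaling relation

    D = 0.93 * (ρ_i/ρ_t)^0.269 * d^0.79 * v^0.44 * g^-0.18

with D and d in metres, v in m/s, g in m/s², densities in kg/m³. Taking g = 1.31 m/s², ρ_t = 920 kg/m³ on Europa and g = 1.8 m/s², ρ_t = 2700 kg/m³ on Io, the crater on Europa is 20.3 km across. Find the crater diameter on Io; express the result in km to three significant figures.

D ≈ 14.4 km

The impactor-only factors (d, v, ρ_i) cancel in the ratio, leaving D_Io/D_Europa = (g_Io/g_Europa)^-0.18 · (ρ_t,Europa/ρ_t,Io)^0.269.
(1.8/1.31)^-0.18 = 1.374^-0.18 = 0.9444
(920/2700)^0.269 = 0.3407^0.269 = 0.7485
Ratio = 0.9444 × 0.7485 = 0.7069
D_Io = 0.7069 × 20.3 km = 14.4 km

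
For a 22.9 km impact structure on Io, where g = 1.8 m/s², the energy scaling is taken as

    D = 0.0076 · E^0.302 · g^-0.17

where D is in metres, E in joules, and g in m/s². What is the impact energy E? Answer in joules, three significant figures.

Rearranging: E = [D / (0.0076 · g^-0.17)]^(1/0.302).
D = 22900 m.
g^-0.17 = 1.8^-0.17 = 0.9049
D / (0.0076 × 0.9049) = 22900 / (6.877 × 10^-3) = 3.330 × 10^6
E = (3.330 × 10^6)^3.3113 = 3.961 × 10^21 J

E ≈ 3.96 × 10^21 J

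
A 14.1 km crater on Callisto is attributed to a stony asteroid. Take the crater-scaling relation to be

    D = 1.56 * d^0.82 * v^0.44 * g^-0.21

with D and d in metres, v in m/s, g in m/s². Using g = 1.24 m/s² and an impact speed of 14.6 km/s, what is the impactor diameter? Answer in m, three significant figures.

d ≈ 411 m

Rearranging for d: d = [D / (1.56 · 14600^0.44 · 1.24^-0.21)]^(1/0.82).
D = 14100 m.
14600^0.44 = 67.97
1.24^-0.21 = 0.9558
Denominator = 1.56 × 67.97 × 0.9558 = 101.3
D / 101.3 = 14100 / 101.3 = 139.2
d = 139.2^(1/0.82) = 139.2^1.2195 = 411.3 m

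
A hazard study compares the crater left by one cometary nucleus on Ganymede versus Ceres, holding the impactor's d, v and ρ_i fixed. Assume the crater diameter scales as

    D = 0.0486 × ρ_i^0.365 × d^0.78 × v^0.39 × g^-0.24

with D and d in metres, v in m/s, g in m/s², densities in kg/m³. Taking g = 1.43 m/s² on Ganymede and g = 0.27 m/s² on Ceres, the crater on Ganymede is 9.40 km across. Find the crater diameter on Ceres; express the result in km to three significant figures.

D ≈ 14.0 km

All impactor-dependent factors cancel in the ratio, leaving D_Ceres/D_Ganymede = (g_Ceres/g_Ganymede)^-0.24.
(0.27/1.43)^-0.24 = 0.1888^-0.24 = 1.492
D_Ceres = 1.492 × 9.40 km = 14.0 km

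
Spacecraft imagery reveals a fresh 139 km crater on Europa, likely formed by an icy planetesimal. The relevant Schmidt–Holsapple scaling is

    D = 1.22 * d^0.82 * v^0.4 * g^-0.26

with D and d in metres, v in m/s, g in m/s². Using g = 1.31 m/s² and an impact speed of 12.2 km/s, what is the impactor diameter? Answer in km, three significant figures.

d ≈ 16.2 km

Rearranging for d: d = [D / (1.22 · 12200^0.4 · 1.31^-0.26)]^(1/0.82).
D = 139000 m.
12200^0.4 = 43.11
1.31^-0.26 = 0.9322
Denominator = 1.22 × 43.11 × 0.9322 = 49.03
D / 49.03 = 139000 / 49.03 = 2835
d = 2835^(1/0.82) = 2835^1.2195 = 16233 m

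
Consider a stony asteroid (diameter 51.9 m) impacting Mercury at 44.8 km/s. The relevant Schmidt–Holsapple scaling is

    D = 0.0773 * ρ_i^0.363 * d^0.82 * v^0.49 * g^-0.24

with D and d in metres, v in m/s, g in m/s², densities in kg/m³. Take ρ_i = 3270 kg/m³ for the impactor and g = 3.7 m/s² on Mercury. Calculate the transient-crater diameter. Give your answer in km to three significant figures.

In SI units: v = 44800 m/s.
ρ_i^0.363 = 3270^0.363 = 18.87
d^0.82 = 51.9^0.82 = 25.49
v^0.49 = 44800^0.49 = 190.2
g^-0.24 = 3.7^-0.24 = 0.7305
D = 0.0773 × 18.87 × 25.49 × 190.2 × 0.7305 = 5166 m
   = 5.166 km

D ≈ 5.17 km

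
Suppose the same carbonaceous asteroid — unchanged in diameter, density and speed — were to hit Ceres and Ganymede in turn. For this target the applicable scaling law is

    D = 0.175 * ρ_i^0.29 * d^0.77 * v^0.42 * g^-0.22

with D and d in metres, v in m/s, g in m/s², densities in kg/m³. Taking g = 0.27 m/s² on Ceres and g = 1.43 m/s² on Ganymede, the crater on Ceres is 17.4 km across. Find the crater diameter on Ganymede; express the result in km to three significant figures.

All impactor-dependent factors cancel in the ratio, leaving D_Ganymede/D_Ceres = (g_Ganymede/g_Ceres)^-0.22.
(1.43/0.27)^-0.22 = 5.296^-0.22 = 0.6930
D_Ganymede = 0.6930 × 17.4 km = 12.1 km

D ≈ 12.1 km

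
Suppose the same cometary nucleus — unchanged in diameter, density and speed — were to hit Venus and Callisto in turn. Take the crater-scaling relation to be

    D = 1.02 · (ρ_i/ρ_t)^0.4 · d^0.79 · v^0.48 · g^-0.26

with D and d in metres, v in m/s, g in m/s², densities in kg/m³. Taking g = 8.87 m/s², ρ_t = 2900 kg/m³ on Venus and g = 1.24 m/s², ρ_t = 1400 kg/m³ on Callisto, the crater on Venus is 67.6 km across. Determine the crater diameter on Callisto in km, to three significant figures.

The impactor-only factors (d, v, ρ_i) cancel in the ratio, leaving D_Callisto/D_Venus = (g_Callisto/g_Venus)^-0.26 · (ρ_t,Venus/ρ_t,Callisto)^0.4.
(1.24/8.87)^-0.26 = 0.1398^-0.26 = 1.668
(2900/1400)^0.4 = 2.071^0.4 = 1.338
Ratio = 1.668 × 1.338 = 2.232
D_Callisto = 2.232 × 67.6 km = 151 km

D ≈ 151 km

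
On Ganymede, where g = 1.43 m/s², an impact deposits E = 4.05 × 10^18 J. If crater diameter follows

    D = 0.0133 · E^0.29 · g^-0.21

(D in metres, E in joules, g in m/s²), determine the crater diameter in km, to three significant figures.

D ≈ 3.07 km

E^0.29 = (4.05 × 10^18)^0.29 = 2.490 × 10^5
g^-0.21 = 1.43^-0.21 = 0.9276
D = 0.0133 × 2.490 × 10^5 × 0.9276 = 3072 m
   = 3.072 km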